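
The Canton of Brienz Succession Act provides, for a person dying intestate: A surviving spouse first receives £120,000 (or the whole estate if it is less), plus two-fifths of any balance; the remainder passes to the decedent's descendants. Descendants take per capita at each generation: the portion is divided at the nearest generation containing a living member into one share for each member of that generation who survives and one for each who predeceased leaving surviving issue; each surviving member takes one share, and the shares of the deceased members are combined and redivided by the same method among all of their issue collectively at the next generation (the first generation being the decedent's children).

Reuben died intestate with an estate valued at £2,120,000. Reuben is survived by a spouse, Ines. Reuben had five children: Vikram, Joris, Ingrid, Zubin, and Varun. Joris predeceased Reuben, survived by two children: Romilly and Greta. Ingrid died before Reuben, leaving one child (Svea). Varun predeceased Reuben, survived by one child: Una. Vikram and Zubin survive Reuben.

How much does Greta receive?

Greta receives £180,000.

Ines first takes £120,000, leaving a balance of £2,000,000. Ines then takes two-fifths of the balance (£800,000), for a total of £920,000. The remaining £1,200,000 passes to the descendants.
The descendants' portion (£1,200,000) is divided at the children's generation into 5 shares of £240,000. Vikram and Zubin each take £240,000. The 3 shares of the deceased (Joris, Ingrid, and Varun) are combined into a pool of £720,000.
That pool (£720,000) is divided at the grandchildren's generation equally among Romilly, Greta, Svea, and Una: £180,000 each.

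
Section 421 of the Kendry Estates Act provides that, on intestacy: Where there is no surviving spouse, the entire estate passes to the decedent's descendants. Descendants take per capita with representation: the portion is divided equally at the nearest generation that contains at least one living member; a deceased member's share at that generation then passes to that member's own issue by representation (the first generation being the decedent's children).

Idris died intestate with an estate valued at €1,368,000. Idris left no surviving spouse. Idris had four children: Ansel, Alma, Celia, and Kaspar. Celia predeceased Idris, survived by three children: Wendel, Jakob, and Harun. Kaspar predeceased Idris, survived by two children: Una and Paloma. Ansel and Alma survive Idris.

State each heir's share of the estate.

The entire €1,368,000 passes to the descendants.
That amount (€1,368,000) is divided into 4 shares of €342,000: Ansel and Alma each take €342,000; Celia's €342,000 share passes to Celia's issue; Kaspar's €342,000 share passes to Kaspar's issue.
Celia's share (€342,000) is divided into 3 shares of €114,000: Wendel, Jakob, and Harun each take €114,000.
Kaspar's share (€342,000) is divided into 2 shares of €171,000: Una and Paloma each take €171,000.

Ansel: €342,000; Alma: €342,000; Wendel: €114,000; Jakob: €114,000; Harun: €114,000; Una: €171,000; Paloma: €171,000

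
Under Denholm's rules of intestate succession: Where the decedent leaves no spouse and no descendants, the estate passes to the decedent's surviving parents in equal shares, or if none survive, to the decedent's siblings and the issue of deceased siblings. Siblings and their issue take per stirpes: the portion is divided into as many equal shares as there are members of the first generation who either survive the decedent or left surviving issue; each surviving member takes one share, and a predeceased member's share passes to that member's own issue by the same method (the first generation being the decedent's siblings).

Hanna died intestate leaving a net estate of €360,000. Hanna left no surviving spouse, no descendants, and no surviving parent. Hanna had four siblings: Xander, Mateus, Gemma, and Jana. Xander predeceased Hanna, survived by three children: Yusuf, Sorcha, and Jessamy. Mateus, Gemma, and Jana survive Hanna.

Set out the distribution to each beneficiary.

The entire €360,000 passes to the siblings and their issue.
That amount (€360,000) is divided into 4 shares of €90,000: Mateus, Gemma, and Jana each take €90,000; Xander's €90,000 share passes to Xander's issue.
Xander's share (€90,000) is divided into 3 shares of €30,000: Yusuf, Sorcha, and Jessamy each take €30,000.

Yusuf: €30,000; Sorcha: €30,000; Jessamy: €30,000; Mateus: €90,000; Gemma: €90,000; Jana: €90,000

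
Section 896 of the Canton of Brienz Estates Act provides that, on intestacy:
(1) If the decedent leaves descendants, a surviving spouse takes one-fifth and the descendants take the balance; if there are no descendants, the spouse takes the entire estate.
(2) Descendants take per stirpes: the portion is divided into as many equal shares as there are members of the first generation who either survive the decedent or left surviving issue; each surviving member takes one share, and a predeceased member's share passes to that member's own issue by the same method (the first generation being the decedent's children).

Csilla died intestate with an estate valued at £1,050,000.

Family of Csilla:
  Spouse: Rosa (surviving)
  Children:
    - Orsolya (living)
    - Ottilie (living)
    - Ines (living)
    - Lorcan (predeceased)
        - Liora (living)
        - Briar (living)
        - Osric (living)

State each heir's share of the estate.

Rosa takes one-fifth of £1,050,000 = £210,000. The remaining £840,000 passes to the descendants.
The descendants' portion (£840,000) is divided into 4 shares of £210,000: Orsolya, Ottilie, and Ines each take £210,000; Lorcan's £210,000 share passes to Lorcan's issue.
Lorcan's share (£210,000) is divided into 3 shares of £70,000: Liora, Briar, and Osric each take £70,000.

Rosa: £210,000; Orsolya: £210,000; Ottilie: £210,000; Ines: £210,000; Liora: £70,000; Briar: £70,000; Osric: £70,000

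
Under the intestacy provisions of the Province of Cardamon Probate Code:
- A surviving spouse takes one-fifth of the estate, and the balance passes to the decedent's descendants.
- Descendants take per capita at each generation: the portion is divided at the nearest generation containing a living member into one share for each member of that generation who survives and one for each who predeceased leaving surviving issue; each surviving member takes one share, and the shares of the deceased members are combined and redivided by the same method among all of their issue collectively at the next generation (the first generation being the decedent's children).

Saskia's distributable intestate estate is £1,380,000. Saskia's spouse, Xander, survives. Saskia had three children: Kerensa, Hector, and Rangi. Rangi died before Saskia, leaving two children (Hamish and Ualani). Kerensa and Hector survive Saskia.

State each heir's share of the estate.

Xander: £276,000; Kerensa: £368,000; Hector: £368,000; Hamish: £184,000; Ualani: £184,000

Xander takes one-fifth of £1,380,000 = £276,000. The remaining £1,104,000 passes to the descendants.
The descendants' portion (£1,104,000) is divided at the children's generation into 3 shares of £368,000. Kerensa and Hector each take £368,000. The remaining share for the deceased Rangi (£368,000) is carried to the next generation.
That pool (£368,000) is divided at the grandchildren's generation equally among Hamish and Ualani: £184,000 each.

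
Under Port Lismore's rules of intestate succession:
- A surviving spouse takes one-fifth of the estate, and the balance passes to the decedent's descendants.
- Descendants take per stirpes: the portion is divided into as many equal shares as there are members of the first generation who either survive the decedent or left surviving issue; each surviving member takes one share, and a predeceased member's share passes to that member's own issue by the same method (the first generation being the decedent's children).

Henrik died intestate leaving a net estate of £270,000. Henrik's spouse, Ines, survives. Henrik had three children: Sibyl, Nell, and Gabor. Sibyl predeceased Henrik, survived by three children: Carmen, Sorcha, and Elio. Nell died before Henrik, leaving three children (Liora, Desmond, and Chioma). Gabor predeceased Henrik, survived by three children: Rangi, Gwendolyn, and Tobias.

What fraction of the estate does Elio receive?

Ines takes one-fifth of £270,000 = £54,000. The remaining £216,000 passes to the descendants.
The descendants' portion (£216,000) is divided into 3 shares of £72,000: Sibyl's £72,000 share passes to Sibyl's issue; Nell's £72,000 share passes to Nell's issue; Gabor's £72,000 share passes to Gabor's issue.
Sibyl's share (£72,000) is divided into 3 shares of £24,000: Carmen, Sorcha, and Elio each take £24,000.
Nell's share (£72,000) is divided into 3 shares of £24,000: Liora, Desmond, and Chioma each take £24,000.
Gabor's share (£72,000) is divided into 3 shares of £24,000: Rangi, Gwendolyn, and Tobias each take £24,000.

Elio receives 4/45 of the estate.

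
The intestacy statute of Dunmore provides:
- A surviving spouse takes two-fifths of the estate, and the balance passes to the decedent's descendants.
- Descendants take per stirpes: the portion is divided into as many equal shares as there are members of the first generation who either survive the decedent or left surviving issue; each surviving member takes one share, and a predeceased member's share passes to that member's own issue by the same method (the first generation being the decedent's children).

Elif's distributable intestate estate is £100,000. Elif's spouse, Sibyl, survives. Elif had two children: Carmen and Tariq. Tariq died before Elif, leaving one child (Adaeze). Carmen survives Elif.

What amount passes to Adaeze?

Adaeze receives £30,000.

Sibyl takes two-fifths of £100,000 = £40,000. The remaining £60,000 passes to the descendants.
The descendants' portion (£60,000) is divided into 2 shares of £30,000: Carmen takes £30,000; Tariq's £30,000 share passes to Tariq's issue.
Tariq's share (£30,000) passes entirely to Adaeze.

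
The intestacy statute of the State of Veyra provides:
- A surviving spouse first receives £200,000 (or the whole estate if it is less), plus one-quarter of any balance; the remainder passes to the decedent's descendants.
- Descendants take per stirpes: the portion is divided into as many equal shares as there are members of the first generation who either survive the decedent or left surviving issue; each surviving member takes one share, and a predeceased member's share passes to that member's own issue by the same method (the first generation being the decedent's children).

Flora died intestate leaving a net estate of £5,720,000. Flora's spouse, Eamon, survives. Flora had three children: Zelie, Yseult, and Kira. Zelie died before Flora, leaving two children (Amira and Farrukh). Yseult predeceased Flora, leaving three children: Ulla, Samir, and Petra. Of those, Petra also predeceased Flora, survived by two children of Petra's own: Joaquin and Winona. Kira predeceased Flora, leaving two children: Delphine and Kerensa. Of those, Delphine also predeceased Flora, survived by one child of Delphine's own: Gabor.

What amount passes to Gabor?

Gabor receives £690,000.

Eamon first takes £200,000, leaving a balance of £5,520,000. Eamon then takes one-quarter of the balance (£1,380,000), for a total of £1,580,000. The remaining £4,140,000 passes to the descendants.
The descendants' portion (£4,140,000) is divided into 3 shares of £1,380,000: Zelie's £1,380,000 share passes to Zelie's issue; Yseult's £1,380,000 share passes to Yseult's issue; Kira's £1,380,000 share passes to Kira's issue.
Zelie's share (£1,380,000) is divided into 2 shares of £690,000: Amira and Farrukh each take £690,000.
Yseult's share (£1,380,000) is divided into 3 shares of £460,000: Ulla and Samir each take £460,000; Petra's £460,000 share passes to Petra's issue.
Petra's share (£460,000) is divided into 2 shares of £230,000: Joaquin and Winona each take £230,000.
Kira's share (£1,380,000) is divided into 2 shares of £690,000: Kerensa takes £690,000; Delphine's £690,000 share passes to Delphine's issue.
Delphine's share (£690,000) passes entirely to Gabor.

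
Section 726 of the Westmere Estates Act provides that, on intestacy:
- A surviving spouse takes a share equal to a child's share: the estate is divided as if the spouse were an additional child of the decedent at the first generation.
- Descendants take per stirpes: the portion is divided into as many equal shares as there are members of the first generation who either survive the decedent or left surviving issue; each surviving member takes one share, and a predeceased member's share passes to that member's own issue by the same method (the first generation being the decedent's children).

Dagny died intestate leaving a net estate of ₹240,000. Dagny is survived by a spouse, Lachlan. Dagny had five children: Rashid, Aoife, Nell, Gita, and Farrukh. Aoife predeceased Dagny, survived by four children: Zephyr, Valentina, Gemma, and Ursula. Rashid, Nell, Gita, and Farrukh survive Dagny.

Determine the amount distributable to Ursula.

The spouse counts as an additional share at the children's level, so there are 6 primary shares of ₹40,000. Lachlan takes one such share (₹40,000).
The children's combined portion (₹200,000) is divided into 5 shares of ₹40,000: Rashid, Nell, Gita, and Farrukh each take ₹40,000; Aoife's ₹40,000 share passes to Aoife's issue.
Aoife's share (₹40,000) is divided into 4 shares of ₹10,000: Zephyr, Valentina, Gemma, and Ursula each take ₹10,000.

Ursula receives ₹10,000.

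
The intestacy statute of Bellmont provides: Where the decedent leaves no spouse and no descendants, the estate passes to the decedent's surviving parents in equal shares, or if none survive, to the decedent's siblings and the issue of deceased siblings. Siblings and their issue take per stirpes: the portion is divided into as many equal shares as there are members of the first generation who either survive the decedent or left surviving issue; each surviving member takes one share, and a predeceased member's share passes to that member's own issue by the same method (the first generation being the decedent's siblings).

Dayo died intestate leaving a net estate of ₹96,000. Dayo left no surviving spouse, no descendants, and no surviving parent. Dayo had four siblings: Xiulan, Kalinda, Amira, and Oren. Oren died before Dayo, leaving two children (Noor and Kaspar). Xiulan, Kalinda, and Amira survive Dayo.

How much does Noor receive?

Noor receives ₹12,000.

The entire ₹96,000 passes to the siblings and their issue.
That amount (₹96,000) is divided into 4 shares of ₹24,000: Xiulan, Kalinda, and Amira each take ₹24,000; Oren's ₹24,000 share passes to Oren's issue.
Oren's share (₹24,000) is divided into 2 shares of ₹12,000: Noor and Kaspar each take ₹12,000.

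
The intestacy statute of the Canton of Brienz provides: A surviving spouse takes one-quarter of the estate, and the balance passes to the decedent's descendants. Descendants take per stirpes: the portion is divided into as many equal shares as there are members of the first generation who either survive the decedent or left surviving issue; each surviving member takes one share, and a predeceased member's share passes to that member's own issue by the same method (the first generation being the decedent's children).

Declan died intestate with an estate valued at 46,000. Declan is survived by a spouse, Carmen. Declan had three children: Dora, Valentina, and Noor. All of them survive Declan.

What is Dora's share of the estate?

Dora receives 11,500.

Carmen takes one-quarter of 46,000 = 11,500. The remaining 34,500 passes to the descendants.
The descendants' portion (34,500) is divided into 3 shares of 11,500: Dora, Valentina, and Noor each take 11,500.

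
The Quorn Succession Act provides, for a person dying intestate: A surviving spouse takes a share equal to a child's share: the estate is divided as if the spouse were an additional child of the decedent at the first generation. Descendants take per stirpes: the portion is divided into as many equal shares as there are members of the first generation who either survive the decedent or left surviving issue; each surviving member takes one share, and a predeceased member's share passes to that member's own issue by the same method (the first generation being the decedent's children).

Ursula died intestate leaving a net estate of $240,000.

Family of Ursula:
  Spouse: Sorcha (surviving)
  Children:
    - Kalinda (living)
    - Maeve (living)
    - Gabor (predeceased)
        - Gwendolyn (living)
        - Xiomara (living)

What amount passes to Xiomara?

The spouse counts as an additional share at the children's level, so there are 4 primary shares of $60,000. Sorcha takes one such share ($60,000).
The children's combined portion ($180,000) is divided into 3 shares of $60,000: Kalinda and Maeve each take $60,000; Gabor's $60,000 share passes to Gabor's issue.
Gabor's share ($60,000) is divided into 2 shares of $30,000: Gwendolyn and Xiomara each take $30,000.

Xiomara receives $30,000.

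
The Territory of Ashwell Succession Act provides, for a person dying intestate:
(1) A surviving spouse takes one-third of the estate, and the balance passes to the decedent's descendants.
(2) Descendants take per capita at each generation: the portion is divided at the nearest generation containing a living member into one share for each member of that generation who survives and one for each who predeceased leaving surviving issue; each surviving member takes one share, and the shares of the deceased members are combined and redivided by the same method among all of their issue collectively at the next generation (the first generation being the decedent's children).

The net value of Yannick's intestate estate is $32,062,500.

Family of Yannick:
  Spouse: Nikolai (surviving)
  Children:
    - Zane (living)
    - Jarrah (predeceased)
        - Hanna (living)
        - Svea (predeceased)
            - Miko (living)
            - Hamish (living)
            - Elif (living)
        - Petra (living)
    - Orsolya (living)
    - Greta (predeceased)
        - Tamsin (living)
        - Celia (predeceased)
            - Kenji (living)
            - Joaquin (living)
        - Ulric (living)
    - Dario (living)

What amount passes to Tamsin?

Nikolai takes one-third of $32,062,500 = $10,687,500. The remaining $21,375,000 passes to the descendants.
The descendants' portion ($21,375,000) is divided at the children's generation into 5 shares of $4,275,000. Zane, Orsolya, and Dario each take $4,275,000. The 2 shares of the deceased (Jarrah and Greta) are combined into a pool of $8,550,000.
That pool ($8,550,000) is divided at the grandchildren's generation into 6 shares of $1,425,000. Hanna, Petra, Tamsin, and Ulric each take $1,425,000. The 2 shares of the deceased (Svea and Celia) are combined into a pool of $2,850,000.
That pool ($2,850,000) is divided at the great-grandchildren's generation equally among Miko, Hamish, Elif, Kenji, and Joaquin: $570,000 each.

Tamsin receives $1,425,000.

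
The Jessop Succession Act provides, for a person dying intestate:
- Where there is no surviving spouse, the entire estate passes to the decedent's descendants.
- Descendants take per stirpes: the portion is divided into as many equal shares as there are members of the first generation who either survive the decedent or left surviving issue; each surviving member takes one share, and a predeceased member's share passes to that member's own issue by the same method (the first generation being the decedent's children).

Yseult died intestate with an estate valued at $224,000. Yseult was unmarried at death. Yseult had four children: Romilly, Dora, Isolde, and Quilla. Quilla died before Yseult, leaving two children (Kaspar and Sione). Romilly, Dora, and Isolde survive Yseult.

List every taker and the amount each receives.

The entire $224,000 passes to the descendants.
That amount ($224,000) is divided into 4 shares of $56,000: Romilly, Dora, and Isolde each take $56,000; Quilla's $56,000 share passes to Quilla's issue.
Quilla's share ($56,000) is divided into 2 shares of $28,000: Kaspar and Sione each take $28,000.

Romilly: $56,000; Dora: $56,000; Isolde: $56,000; Kaspar: $28,000; Sione: $28,000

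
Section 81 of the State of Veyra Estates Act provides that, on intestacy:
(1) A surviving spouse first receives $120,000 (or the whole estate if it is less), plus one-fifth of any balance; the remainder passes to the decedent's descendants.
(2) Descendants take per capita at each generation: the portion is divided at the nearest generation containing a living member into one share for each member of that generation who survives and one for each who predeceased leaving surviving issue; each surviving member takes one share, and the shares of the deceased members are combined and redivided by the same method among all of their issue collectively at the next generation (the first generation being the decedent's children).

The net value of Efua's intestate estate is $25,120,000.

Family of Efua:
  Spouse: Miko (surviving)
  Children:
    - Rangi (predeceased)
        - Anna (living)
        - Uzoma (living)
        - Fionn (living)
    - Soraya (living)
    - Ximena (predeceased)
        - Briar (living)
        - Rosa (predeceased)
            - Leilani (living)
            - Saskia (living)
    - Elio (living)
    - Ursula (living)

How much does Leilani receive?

Leilani receives $800,000.

Miko first takes $120,000, leaving a balance of $25,000,000. Miko then takes one-fifth of the balance ($5,000,000), for a total of $5,120,000. The remaining $20,000,000 passes to the descendants.
The descendants' portion ($20,000,000) is divided at the children's generation into 5 shares of $4,000,000. Soraya, Elio, and Ursula each take $4,000,000. The 2 shares of the deceased (Rangi and Ximena) are combined into a pool of $8,000,000.
That pool ($8,000,000) is divided at the grandchildren's generation into 5 shares of $1,600,000. Anna, Uzoma, Fionn, and Briar each take $1,600,000. The remaining share for the deceased Rosa ($1,600,000) is carried to the next generation.
That pool ($1,600,000) is divided at the great-grandchildren's generation equally among Leilani and Saskia: $800,000 each.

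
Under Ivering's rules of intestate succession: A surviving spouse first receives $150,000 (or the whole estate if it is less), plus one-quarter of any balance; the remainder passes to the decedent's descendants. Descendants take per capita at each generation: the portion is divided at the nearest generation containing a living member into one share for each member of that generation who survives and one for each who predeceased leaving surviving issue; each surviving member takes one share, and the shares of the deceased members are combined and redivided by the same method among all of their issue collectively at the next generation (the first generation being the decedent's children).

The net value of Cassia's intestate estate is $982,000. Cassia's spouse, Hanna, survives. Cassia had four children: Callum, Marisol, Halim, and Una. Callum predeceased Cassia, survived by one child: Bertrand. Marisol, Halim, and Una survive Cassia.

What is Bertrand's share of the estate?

Hanna first takes $150,000, leaving a balance of $832,000. Hanna then takes one-quarter of the balance ($208,000), for a total of $358,000. The remaining $624,000 passes to the descendants.
The descendants' portion ($624,000) is divided at the children's generation into 4 shares of $156,000. Marisol, Halim, and Una each take $156,000. The remaining share for the deceased Callum ($156,000) is carried to the next generation.
That pool ($156,000) passes entirely to Bertrand, the sole taker at the grandchildren's generation.

Bertrand receives $156,000.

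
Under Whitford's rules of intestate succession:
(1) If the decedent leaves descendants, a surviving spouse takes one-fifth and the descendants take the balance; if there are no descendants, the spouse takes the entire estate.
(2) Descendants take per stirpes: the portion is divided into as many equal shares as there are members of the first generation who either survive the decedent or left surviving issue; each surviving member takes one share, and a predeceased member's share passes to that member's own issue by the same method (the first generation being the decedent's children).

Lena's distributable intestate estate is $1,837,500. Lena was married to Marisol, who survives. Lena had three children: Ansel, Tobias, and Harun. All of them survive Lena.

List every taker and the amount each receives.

Marisol takes one-fifth of $1,837,500 = $367,500. The remaining $1,470,000 passes to the descendants.
The descendants' portion ($1,470,000) is divided into 3 shares of $490,000: Ansel, Tobias, and Harun each take $490,000.

Marisol: $367,500; Ansel: $490,000; Tobias: $490,000; Harun: $490,000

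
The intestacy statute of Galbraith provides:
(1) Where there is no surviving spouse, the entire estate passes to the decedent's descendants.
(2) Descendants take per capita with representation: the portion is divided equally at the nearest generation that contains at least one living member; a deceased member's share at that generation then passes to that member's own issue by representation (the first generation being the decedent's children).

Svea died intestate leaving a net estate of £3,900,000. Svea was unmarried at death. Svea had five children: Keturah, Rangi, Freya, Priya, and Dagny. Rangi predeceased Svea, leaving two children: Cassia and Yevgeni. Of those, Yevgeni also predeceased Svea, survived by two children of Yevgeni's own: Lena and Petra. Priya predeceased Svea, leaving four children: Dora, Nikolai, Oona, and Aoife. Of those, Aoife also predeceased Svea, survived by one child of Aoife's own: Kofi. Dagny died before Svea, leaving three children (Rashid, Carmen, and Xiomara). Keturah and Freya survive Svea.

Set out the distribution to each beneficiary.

The entire £3,900,000 passes to the descendants.
That amount (£3,900,000) is divided into 5 shares of £780,000: Keturah and Freya each take £780,000; Rangi's £780,000 share passes to Rangi's issue; Priya's £780,000 share passes to Priya's issue; Dagny's £780,000 share passes to Dagny's issue.
Rangi's share (£780,000) is divided into 2 shares of £390,000: Cassia takes £390,000; Yevgeni's £390,000 share passes to Yevgeni's issue.
Yevgeni's share (£390,000) is divided into 2 shares of £195,000: Lena and Petra each take £195,000.
Priya's share (£780,000) is divided into 4 shares of £195,000: Dora, Nikolai, and Oona each take £195,000; Aoife's £195,000 share passes to Aoife's issue.
Aoife's share (£195,000) passes entirely to Kofi.
Dagny's share (£780,000) is divided into 3 shares of £260,000: Rashid, Carmen, and Xiomara each take £260,000.

Keturah: £780,000; Cassia: £390,000; Lena: £195,000; Petra: £195,000; Freya: £780,000; Dora: £195,000; Nikolai: £195,000; Oona: £195,000; Kofi: £195,000; Rashid: £260,000; Carmen: £260,000; Xiomara: £260,000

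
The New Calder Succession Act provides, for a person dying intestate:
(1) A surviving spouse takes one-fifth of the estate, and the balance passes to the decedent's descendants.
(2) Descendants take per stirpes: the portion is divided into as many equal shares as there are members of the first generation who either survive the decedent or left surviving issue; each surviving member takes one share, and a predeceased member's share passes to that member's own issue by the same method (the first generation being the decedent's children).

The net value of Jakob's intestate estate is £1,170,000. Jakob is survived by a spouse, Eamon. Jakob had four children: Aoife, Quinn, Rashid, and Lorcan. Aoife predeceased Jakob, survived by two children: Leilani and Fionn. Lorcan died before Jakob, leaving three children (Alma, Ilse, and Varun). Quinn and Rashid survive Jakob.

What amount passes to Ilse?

Eamon takes one-fifth of £1,170,000 = £234,000. The remaining £936,000 passes to the descendants.
The descendants' portion (£936,000) is divided into 4 shares of £234,000: Quinn and Rashid each take £234,000; Aoife's £234,000 share passes to Aoife's issue; Lorcan's £234,000 share passes to Lorcan's issue.
Aoife's share (£234,000) is divided into 2 shares of £117,000: Leilani and Fionn each take £117,000.
Lorcan's share (£234,000) is divided into 3 shares of £78,000: Alma, Ilse, and Varun each take £78,000.

Ilse receives £78,000.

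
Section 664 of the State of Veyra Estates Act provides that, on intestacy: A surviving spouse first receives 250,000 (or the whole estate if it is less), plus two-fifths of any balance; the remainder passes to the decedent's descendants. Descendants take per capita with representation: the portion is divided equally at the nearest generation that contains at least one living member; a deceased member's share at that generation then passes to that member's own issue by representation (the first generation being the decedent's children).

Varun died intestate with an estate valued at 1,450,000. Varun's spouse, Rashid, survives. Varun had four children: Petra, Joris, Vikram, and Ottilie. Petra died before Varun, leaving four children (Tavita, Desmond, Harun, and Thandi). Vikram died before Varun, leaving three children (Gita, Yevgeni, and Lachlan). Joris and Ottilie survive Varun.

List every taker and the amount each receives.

Rashid first takes 250,000, leaving a balance of 1,200,000. Rashid then takes two-fifths of the balance (480,000), for a total of 730,000. The remaining 720,000 passes to the descendants.
The descendants' portion (720,000) is divided into 4 shares of 180,000: Joris and Ottilie each take 180,000; Petra's 180,000 share passes to Petra's issue; Vikram's 180,000 share passes to Vikram's issue.
Petra's share (180,000) is divided into 4 shares of 45,000: Tavita, Desmond, Harun, and Thandi each take 45,000.
Vikram's share (180,000) is divided into 3 shares of 60,000: Gita, Yevgeni, and Lachlan each take 60,000.

Rashid: 730,000; Tavita: 45,000; Desmond: 45,000; Harun: 45,000; Thandi: 45,000; Joris: 180,000; Gita: 60,000; Yevgeni: 60,000; Lachlan: 60,000; Ottilie: 180,000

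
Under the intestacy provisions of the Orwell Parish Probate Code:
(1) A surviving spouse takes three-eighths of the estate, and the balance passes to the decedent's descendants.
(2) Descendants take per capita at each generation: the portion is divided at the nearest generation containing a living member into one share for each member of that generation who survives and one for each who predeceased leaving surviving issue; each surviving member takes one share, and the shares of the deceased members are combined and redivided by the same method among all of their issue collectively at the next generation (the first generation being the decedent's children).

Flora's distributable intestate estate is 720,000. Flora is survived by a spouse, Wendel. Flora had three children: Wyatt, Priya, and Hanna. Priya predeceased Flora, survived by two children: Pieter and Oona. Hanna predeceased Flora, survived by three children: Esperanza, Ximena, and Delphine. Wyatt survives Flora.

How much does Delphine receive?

Delphine receives 60,000.

Wendel takes three-eighths of 720,000 = 270,000. The remaining 450,000 passes to the descendants.
The descendants' portion (450,000) is divided at the children's generation into 3 shares of 150,000. Wyatt takes 150,000. The 2 shares of the deceased (Priya and Hanna) are combined into a pool of 300,000.
That pool (300,000) is divided at the grandchildren's generation equally among Pieter, Oona, Esperanza, Ximena, and Delphine: 60,000 each.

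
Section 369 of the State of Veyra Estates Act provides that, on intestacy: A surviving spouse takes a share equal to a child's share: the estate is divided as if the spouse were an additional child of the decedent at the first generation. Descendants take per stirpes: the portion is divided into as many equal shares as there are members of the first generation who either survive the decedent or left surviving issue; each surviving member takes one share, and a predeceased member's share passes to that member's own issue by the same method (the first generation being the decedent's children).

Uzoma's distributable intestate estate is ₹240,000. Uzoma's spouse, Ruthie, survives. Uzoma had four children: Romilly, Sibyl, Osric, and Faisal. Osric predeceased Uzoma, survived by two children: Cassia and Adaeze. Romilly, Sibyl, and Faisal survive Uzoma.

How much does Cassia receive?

Cassia receives ₹24,000.

The spouse counts as an additional share at the children's level, so there are 5 primary shares of ₹48,000. Ruthie takes one such share (₹48,000).
The children's combined portion (₹192,000) is divided into 4 shares of ₹48,000: Romilly, Sibyl, and Faisal each take ₹48,000; Osric's ₹48,000 share passes to Osric's issue.
Osric's share (₹48,000) is divided into 2 shares of ₹24,000: Cassia and Adaeze each take ₹24,000.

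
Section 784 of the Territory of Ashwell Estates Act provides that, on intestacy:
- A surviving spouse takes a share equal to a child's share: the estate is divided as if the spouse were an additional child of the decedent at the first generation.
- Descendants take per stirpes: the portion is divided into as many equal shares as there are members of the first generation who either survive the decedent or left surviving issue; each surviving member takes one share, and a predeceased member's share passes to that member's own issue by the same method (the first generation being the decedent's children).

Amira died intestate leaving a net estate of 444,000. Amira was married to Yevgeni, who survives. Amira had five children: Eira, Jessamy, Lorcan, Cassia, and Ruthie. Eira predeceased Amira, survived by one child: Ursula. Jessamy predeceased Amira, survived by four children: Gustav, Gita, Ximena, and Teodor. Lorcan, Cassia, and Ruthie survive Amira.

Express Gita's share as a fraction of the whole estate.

The spouse counts as an additional share at the children's level, so there are 6 primary shares of 74,000. Yevgeni takes one such share (74,000).
The children's combined portion (370,000) is divided into 5 shares of 74,000: Lorcan, Cassia, and Ruthie each take 74,000; Eira's 74,000 share passes to Eira's issue; Jessamy's 74,000 share passes to Jessamy's issue.
Eira's share (74,000) passes entirely to Ursula.
Jessamy's share (74,000) is divided into 4 shares of 18,500: Gustav, Gita, Ximena, and Teodor each take 18,500.

Gita receives 1/24 of the estate.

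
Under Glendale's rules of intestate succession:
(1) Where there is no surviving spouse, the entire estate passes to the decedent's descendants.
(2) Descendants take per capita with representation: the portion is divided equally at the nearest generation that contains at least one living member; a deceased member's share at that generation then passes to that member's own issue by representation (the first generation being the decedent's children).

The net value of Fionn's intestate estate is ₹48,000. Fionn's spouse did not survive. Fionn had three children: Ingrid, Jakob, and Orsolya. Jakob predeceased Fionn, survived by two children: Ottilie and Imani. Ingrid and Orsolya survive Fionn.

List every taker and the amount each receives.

Ingrid: ₹16,000; Ottilie: ₹8,000; Imani: ₹8,000; Orsolya: ₹16,000

The entire ₹48,000 passes to the descendants.
That amount (₹48,000) is divided into 3 shares of ₹16,000: Ingrid and Orsolya each take ₹16,000; Jakob's ₹16,000 share passes to Jakob's issue.
Jakob's share (₹16,000) is divided into 2 shares of ₹8,000: Ottilie and Imani each take ₹8,000.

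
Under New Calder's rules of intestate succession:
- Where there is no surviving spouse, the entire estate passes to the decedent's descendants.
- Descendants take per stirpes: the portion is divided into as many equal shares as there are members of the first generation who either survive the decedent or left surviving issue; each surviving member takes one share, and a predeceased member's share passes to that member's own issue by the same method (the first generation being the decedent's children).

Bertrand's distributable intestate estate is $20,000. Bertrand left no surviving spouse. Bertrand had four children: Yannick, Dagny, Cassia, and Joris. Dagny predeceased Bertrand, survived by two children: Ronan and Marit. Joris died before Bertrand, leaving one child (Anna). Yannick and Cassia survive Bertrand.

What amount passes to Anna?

The entire $20,000 passes to the descendants.
That amount ($20,000) is divided into 4 shares of $5,000: Yannick and Cassia each take $5,000; Dagny's $5,000 share passes to Dagny's issue; Joris's $5,000 share passes to Joris's issue.
Dagny's share ($5,000) is divided into 2 shares of $2,500: Ronan and Marit each take $2,500.
Joris's share ($5,000) passes entirely to Anna.

Anna receives $5,000.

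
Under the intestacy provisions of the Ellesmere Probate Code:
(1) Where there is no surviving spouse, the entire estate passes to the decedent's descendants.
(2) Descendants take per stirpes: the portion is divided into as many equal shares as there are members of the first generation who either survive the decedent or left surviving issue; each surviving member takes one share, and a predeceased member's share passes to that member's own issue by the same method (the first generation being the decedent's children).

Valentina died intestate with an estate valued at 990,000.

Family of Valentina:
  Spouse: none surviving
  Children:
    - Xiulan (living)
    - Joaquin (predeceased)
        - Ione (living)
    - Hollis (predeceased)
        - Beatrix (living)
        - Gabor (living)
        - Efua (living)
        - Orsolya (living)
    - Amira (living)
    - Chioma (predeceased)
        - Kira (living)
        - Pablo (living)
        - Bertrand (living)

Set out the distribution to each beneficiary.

Xiulan: 198,000; Ione: 198,000; Beatrix: 49,500; Gabor: 49,500; Efua: 49,500; Orsolya: 49,500; Amira: 198,000; Kira: 66,000; Pablo: 66,000; Bertrand: 66,000

The entire 990,000 passes to the descendants.
That amount (990,000) is divided into 5 shares of 198,000: Xiulan and Amira each take 198,000; Joaquin's 198,000 share passes to Joaquin's issue; Hollis's 198,000 share passes to Hollis's issue; Chioma's 198,000 share passes to Chioma's issue.
Joaquin's share (198,000) passes entirely to Ione.
Hollis's share (198,000) is divided into 4 shares of 49,500: Beatrix, Gabor, Efua, and Orsolya each take 49,500.
Chioma's share (198,000) is divided into 3 shares of 66,000: Kira, Pablo, and Bertrand each take 66,000.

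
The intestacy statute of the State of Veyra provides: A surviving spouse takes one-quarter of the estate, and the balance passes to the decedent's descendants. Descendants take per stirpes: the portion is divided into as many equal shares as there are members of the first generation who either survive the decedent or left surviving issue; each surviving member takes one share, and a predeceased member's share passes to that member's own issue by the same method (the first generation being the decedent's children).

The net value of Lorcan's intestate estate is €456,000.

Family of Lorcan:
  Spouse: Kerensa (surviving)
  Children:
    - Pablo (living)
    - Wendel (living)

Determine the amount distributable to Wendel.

Kerensa takes one-quarter of €456,000 = €114,000. The remaining €342,000 passes to the descendants.
The descendants' portion (€342,000) is divided into 2 shares of €171,000: Pablo and Wendel each take €171,000.

Wendel receives €171,000.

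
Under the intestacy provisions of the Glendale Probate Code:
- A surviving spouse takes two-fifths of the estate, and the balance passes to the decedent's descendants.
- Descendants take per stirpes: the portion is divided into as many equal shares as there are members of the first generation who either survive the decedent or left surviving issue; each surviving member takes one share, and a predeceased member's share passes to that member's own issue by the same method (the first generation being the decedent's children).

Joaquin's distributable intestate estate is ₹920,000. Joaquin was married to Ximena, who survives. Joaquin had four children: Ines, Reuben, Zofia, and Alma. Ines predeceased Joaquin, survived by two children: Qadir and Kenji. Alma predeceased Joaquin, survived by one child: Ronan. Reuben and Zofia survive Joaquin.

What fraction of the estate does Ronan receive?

Ximena takes two-fifths of ₹920,000 = ₹368,000. The remaining ₹552,000 passes to the descendants.
The descendants' portion (₹552,000) is divided into 4 shares of ₹138,000: Reuben and Zofia each take ₹138,000; Ines's ₹138,000 share passes to Ines's issue; Alma's ₹138,000 share passes to Alma's issue.
Ines's share (₹138,000) is divided into 2 shares of ₹69,000: Qadir and Kenji each take ₹69,000.
Alma's share (₹138,000) passes entirely to Ronan.

Ronan receives 3/20 of the estate.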